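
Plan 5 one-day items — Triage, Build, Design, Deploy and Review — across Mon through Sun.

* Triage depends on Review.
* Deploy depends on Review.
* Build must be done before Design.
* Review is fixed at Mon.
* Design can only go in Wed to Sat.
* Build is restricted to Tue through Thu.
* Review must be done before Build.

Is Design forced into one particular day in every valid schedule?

No

Design can be Wed (e.g. Design=Wed, Review=Mon, Build=Tue, Triage=Tue, Deploy=Tue) or Thu (e.g. Triage=Tue, Deploy=Tue, Build=Tue, Design=Thu, Review=Mon).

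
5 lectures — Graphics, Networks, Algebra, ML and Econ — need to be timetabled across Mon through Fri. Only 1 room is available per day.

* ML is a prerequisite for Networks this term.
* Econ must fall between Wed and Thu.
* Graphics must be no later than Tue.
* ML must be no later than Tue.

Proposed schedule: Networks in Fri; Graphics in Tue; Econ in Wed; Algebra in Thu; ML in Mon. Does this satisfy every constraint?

Valid

ML is a prerequisite for Networks this term — holds.
ML must be no later than Tue — holds.
Econ must fall between Wed and Thu — holds.
Only 1 room is available per day — holds.
Graphics must be no later than Tue — holds.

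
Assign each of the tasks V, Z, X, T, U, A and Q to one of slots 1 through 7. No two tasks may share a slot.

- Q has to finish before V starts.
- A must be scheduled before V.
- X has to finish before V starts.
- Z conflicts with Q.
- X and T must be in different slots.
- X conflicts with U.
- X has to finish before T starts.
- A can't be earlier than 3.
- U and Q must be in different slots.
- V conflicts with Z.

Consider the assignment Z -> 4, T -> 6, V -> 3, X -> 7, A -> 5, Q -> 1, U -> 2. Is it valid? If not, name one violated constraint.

No — it violates: X has to finish before V starts

A can't be earlier than 3 — holds.
A must be scheduled before V — violated.
Q has to finish before V starts — holds.
X conflicts with U — holds.
X and T must be in different slots — holds.
V conflicts with Z — holds.
U and Q must be in different slots — holds.
No two tasks may share a slot — holds.
X has to finish before T starts — violated.
Z conflicts with Q — holds.
X has to finish before V starts — violated.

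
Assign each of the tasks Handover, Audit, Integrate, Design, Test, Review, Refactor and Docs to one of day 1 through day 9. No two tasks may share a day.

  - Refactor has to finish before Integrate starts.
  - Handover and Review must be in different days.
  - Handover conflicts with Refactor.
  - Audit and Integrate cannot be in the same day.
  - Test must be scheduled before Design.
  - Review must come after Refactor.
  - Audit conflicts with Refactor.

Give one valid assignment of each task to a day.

Audit in day 7; Handover in day 6; Refactor in day 1; Design in day 4; Docs in day 8; Integrate in day 2; Review in day 5; Test in day 3

Checking: Refactor(day 1) before Integrate(day 2); Refactor(day 1) before Review(day 5); Test(day 3) before Design(day 4); Audit(day 7) != Refactor(day 1); Audit(day 7) != Integrate(day 2); Handover(day 6) != Refactor(day 1); Handover(day 6) != Review(day 5); max 1 per day (cap 1).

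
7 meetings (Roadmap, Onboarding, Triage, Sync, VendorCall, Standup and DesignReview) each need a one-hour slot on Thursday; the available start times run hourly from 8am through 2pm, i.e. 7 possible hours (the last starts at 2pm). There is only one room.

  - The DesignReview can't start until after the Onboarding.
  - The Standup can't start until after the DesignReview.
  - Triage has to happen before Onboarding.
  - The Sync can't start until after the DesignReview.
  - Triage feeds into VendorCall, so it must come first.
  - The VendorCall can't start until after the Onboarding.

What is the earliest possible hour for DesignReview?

Precedence pushes DesignReview to at least 10am; downstream work caps DesignReview at 1pm.
DesignReview at 10am is achievable: Triage=8am; Standup=1pm; VendorCall=11am; Onboarding=9am; Sync=12pm; DesignReview=10am; Roadmap=2pm.

10am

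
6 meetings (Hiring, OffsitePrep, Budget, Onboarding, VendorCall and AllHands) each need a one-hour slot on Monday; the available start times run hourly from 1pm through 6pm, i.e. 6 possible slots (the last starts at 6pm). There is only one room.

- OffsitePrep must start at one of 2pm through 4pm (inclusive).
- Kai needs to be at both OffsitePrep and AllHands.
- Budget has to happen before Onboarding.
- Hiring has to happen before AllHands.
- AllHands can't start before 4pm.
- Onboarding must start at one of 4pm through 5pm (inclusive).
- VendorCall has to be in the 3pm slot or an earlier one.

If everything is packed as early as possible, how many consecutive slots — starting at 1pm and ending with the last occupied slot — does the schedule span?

6 slots

The precedence chain requires at least 2 distinct slots.
With at most 1 per slot and 6 meetings, at least 6 slots are needed.
Onboarding can't be placed before 4pm — that is slot 4 counting from 1pm — so the schedule must run through at least 4 slots.
6 works (last occupied slot: 6pm): for example VendorCall in 1pm; Onboarding in 4pm; Hiring in 5pm; OffsitePrep in 2pm; AllHands in 6pm; Budget in 3pm.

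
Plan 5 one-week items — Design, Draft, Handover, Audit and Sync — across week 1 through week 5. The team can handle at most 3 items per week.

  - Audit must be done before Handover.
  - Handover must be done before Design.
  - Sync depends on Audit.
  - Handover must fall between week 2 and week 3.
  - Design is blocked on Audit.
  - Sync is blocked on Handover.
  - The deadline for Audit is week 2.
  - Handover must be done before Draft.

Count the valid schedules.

43

Splitting on Design: it can be week 3 (9), week 4 (17), week 5 (17). Listing each branch's schedules as (Draft, Handover, Audit, Sync) by week number:
Design=week 3: (3,2,1,3) (3,2,1,4) (3,2,1,5) (4,2,1,3) (4,2,1,4) (4,2,1,5) (5,2,1,3) (5,2,1,4) (5,2,1,5) — 9.
Design=week 4: (3,2,1,3) (3,2,1,4) (3,2,1,5) (4,2,1,3) (4,2,1,4) (4,2,1,5) (4,3,1,4) (4,3,1,5) (4,3,2,4) (4,3,2,5) (5,2,1,3) (5,2,1,4) (5,2,1,5) (5,3,1,4) (5,3,1,5) (5,3,2,4) (5,3,2,5) — 17.
Design=week 5: (3,2,1,3) (3,2,1,4) (3,2,1,5) (4,2,1,3) (4,2,1,4) (4,2,1,5) (4,3,1,4) (4,3,1,5) (4,3,2,4) (4,3,2,5) (5,2,1,3) (5,2,1,4) (5,2,1,5) (5,3,1,4) (5,3,1,5) (5,3,2,4) (5,3,2,5) — 17.
Summing: 9 + 17 + 17 = 43.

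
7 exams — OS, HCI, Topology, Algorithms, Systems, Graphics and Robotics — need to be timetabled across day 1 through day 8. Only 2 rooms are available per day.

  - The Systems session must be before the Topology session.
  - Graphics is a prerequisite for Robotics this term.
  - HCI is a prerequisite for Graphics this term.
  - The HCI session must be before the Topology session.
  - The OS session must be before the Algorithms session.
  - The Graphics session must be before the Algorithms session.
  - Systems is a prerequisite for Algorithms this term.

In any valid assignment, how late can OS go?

day 7

Downstream work caps OS at day 7.
OS at day 7 is achievable: Systems in day 1; Topology in day 2; Robotics in day 3; HCI in day 1; Algorithms in day 8; OS in day 7; Graphics in day 2.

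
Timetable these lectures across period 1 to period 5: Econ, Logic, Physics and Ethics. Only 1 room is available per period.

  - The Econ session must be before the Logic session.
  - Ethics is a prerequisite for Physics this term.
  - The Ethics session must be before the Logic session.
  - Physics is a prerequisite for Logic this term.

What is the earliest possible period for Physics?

period 2

Precedence pushes Physics to at least period 2; downstream work caps Physics at period 4.
Physics at period 2 is achievable: Physics in period 2, Ethics in period 1, Logic in period 4, Econ in period 3.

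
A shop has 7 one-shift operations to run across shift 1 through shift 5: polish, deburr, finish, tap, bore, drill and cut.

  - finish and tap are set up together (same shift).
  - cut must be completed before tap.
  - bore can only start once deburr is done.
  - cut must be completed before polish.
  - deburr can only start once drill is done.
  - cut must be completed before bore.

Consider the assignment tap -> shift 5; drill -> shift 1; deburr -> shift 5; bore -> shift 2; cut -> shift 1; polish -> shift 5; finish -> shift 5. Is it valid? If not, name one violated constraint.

No. bore can only start once deburr is done is not satisfied.

deburr can only start once drill is done — holds.
finish and tap are set up together (same shift) — holds.
cut must be completed before polish — holds.
cut must be completed before tap — holds.
bore can only start once deburr is done — violated.
cut must be completed before bore — holds.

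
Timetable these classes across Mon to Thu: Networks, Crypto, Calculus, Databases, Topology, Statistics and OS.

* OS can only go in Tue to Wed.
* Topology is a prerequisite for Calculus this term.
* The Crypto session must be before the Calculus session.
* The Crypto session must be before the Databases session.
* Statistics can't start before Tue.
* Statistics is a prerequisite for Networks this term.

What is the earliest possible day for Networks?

Wed

Precedence pushes Networks to at least Wed.
Networks at Wed is achievable: Networks -> Wed, Statistics -> Tue, Crypto -> Mon, Databases -> Tue, Topology -> Mon, OS -> Tue, Calculus -> Tue.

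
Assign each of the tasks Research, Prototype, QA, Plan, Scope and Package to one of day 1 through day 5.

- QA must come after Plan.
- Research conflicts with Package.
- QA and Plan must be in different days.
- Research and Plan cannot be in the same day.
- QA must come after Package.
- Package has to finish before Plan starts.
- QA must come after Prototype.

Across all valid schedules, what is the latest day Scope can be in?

day 5

Scope at day 5 is achievable: Prototype in day 1, QA in day 3, Research in day 3, Scope in day 5, Plan in day 2, Package in day 1.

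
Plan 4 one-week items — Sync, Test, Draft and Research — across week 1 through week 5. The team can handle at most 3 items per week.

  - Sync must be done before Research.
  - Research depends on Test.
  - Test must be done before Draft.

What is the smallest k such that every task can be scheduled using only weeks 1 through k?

The precedence chain requires at least 2 distinct weeks.
With at most 3 per week and 4 tasks, at least 2 weeks are needed.
2 works (last occupied week: week 2): for example Test -> week 1; Research -> week 2; Sync -> week 1; Draft -> week 2.

2 weeks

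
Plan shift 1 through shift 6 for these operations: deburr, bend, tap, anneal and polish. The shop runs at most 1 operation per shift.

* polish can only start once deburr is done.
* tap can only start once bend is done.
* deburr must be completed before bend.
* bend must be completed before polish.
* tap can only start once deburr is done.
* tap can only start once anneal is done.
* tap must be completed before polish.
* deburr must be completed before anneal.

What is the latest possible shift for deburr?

shift 2

Downstream work caps deburr at shift 3.
deburr at shift 2 is achievable: tap -> shift 5, deburr -> shift 2, bend -> shift 3, anneal -> shift 4, polish -> shift 6.
Nothing later works — the capacity limit rule out every shift after shift 2.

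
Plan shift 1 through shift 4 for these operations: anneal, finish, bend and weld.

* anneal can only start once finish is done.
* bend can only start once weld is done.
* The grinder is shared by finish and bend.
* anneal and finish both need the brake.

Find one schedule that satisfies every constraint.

anneal in shift 2, weld in shift 1, finish in shift 1, bend in shift 2

Checking: weld(shift 1) before bend(shift 2); finish(shift 1) before anneal(shift 2); anneal(shift 2) != finish(shift 1); finish(shift 1) != bend(shift 2).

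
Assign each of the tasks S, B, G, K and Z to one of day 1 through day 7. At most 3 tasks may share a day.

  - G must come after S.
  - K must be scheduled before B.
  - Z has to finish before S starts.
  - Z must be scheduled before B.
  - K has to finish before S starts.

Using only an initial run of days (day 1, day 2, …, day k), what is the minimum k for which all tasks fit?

The precedence chain requires at least 3 distinct days.
With at most 3 per day and 5 tasks, at least 2 days are needed.
3 works (last occupied day: day 3): for example K in day 1; G in day 3; B in day 2; S in day 2; Z in day 1.

3 days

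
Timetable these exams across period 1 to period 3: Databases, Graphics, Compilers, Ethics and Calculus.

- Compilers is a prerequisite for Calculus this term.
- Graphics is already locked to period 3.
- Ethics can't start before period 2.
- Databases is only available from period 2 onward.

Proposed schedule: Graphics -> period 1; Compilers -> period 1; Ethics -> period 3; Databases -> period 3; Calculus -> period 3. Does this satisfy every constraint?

Compilers is a prerequisite for Calculus this term — holds.
Databases is only available from period 2 onward — holds.
Graphics is already locked to period 3 — violated.
Ethics can't start before period 2 — holds.

No — it violates: Graphics is already locked to period 3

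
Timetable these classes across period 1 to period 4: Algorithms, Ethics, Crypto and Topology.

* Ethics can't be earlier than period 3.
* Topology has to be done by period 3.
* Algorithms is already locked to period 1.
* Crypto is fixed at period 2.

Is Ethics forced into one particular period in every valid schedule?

Ethics can be period 3 (e.g. Topology -> period 1, Ethics -> period 3, Algorithms -> period 1, Crypto -> period 2) or period 4 (e.g. Crypto in period 2; Ethics in period 4; Topology in period 1; Algorithms in period 1).

No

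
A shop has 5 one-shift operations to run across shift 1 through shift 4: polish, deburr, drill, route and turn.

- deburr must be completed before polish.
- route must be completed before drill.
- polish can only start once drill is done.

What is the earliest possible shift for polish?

Precedence pushes polish to at least shift 3.
polish at shift 3 is achievable: deburr -> shift 1, polish -> shift 3, route -> shift 1, drill -> shift 2, turn -> shift 1.

shift 3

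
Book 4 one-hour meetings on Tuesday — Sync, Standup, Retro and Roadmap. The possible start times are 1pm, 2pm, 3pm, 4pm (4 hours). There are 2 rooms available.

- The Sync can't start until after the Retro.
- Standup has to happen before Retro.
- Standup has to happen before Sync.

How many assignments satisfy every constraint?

Splitting on Sync: it can be 3pm (4), 4pm (12). Listing each branch's schedules as (Standup, Retro, Roadmap):
Sync=3pm: (1pm,2pm,1pm) (1pm,2pm,2pm) (1pm,2pm,3pm) (1pm,2pm,4pm) — 4.
Sync=4pm: (1pm,2pm,1pm) (1pm,2pm,2pm) (1pm,2pm,3pm) (1pm,2pm,4pm) (1pm,3pm,1pm) (1pm,3pm,2pm) (1pm,3pm,3pm) (1pm,3pm,4pm) (2pm,3pm,1pm) (2pm,3pm,2pm) (2pm,3pm,3pm) (2pm,3pm,4pm) — 12.
Summing: 4 + 12 = 16.

16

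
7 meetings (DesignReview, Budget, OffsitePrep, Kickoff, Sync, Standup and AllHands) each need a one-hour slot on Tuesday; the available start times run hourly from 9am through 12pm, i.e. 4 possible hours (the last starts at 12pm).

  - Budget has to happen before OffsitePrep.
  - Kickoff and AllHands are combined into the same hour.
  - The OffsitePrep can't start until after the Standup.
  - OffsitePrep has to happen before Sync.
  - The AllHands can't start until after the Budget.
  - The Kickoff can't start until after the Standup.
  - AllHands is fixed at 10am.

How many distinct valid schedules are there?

12

Splitting on DesignReview: it can be 9am (3), 10am (3), 11am (3), 12pm (3). Listing each branch's schedules as (Budget, OffsitePrep, Kickoff, Sync, Standup, AllHands):
DesignReview=9am: (9am,10am,10am,11am,9am,10am) (9am,10am,10am,12pm,9am,10am) (9am,11am,10am,12pm,9am,10am) — 3.
DesignReview=10am: (9am,10am,10am,11am,9am,10am) (9am,10am,10am,12pm,9am,10am) (9am,11am,10am,12pm,9am,10am) — 3.
DesignReview=11am: (9am,10am,10am,11am,9am,10am) (9am,10am,10am,12pm,9am,10am) (9am,11am,10am,12pm,9am,10am) — 3.
DesignReview=12pm: (9am,10am,10am,11am,9am,10am) (9am,10am,10am,12pm,9am,10am) (9am,11am,10am,12pm,9am,10am) — 3.
Summing: 3 + 3 + 3 + 3 = 12.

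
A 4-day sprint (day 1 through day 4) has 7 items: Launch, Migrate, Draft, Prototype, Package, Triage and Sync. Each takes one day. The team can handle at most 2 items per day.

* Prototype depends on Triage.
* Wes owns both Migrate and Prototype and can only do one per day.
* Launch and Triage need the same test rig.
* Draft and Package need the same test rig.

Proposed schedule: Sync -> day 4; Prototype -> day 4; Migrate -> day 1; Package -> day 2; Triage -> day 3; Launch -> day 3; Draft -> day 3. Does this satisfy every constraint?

Launch and Triage need the same test rig — violated.
Draft and Package need the same test rig — holds.
Wes owns both Migrate and Prototype and can only do one per day — holds.
Prototype depends on Triage — holds.
The team can handle at most 2 items per day — violated.

No — it violates: Launch and Triage need the same test rig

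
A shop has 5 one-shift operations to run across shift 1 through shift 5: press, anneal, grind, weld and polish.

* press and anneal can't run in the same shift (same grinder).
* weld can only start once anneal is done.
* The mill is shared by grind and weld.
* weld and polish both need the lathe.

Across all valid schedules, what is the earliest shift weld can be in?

Precedence pushes weld to at least shift 2.
weld at shift 2 is achievable: press in shift 2; polish in shift 1; weld in shift 2; anneal in shift 1; grind in shift 1.

shift 2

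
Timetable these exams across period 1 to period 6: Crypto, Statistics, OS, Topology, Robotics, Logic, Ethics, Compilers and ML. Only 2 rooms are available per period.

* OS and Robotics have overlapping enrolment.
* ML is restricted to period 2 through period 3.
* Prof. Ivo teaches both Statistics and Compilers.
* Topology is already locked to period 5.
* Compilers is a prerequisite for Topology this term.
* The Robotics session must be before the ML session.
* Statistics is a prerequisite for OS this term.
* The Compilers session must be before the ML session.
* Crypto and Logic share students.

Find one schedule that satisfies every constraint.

Ethics=period 4, Crypto=period 3, ML=period 2, OS=period 3, Robotics=period 1, Topology=period 5, Statistics=period 2, Compilers=period 1, Logic=period 4

Checking: Robotics(period 1) before ML(period 2); Statistics(period 2) before OS(period 3); Compilers(period 1) before ML(period 2); Compilers(period 1) before Topology(period 5); Statistics(period 2) != Compilers(period 1); OS(period 3) != Robotics(period 1); Crypto(period 3) != Logic(period 4); Topology=period 5 in [period 5,period 5]; ML=period 2 in [period 2,period 3]; max 2 per period (cap 2).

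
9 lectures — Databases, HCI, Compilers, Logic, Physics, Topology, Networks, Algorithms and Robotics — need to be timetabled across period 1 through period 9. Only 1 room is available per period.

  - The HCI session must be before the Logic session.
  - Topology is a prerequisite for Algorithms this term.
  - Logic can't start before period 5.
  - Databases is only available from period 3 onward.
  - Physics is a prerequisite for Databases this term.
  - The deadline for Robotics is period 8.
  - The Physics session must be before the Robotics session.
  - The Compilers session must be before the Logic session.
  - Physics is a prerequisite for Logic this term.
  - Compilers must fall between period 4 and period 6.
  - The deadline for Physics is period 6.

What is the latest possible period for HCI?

Downstream work caps HCI at period 8.
HCI at period 8 is achievable: Physics=period 1; Databases=period 3; Compilers=period 4; Networks=period 7; Robotics=period 2; Algorithms=period 6; HCI=period 8; Topology=period 5; Logic=period 9.

period 8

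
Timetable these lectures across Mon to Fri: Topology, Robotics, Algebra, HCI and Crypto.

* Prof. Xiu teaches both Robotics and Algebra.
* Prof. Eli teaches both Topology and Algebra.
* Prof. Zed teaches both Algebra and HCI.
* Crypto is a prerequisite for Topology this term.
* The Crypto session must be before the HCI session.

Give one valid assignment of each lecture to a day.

Crypto in Mon, HCI in Tue, Topology in Tue, Algebra in Wed, Robotics in Mon

Checking: Crypto(Mon) before HCI(Tue); Crypto(Mon) before Topology(Tue); Robotics(Mon) != Algebra(Wed); Algebra(Wed) != HCI(Tue); Topology(Tue) != Algebra(Wed).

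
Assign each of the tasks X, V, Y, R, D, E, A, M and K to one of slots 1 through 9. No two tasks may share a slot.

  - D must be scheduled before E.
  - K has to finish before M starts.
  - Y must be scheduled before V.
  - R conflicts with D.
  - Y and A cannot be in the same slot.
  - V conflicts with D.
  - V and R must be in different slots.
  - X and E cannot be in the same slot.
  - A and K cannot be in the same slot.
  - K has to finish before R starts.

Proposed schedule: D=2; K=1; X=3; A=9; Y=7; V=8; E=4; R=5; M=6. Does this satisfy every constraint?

Yes

K has to finish before M starts — holds.
Y must be scheduled before V — holds.
D must be scheduled before E — holds.
K has to finish before R starts — holds.
No two tasks may share a slot — holds.
Y and A cannot be in the same slot — holds.
R conflicts with D — holds.
V conflicts with D — holds.
X and E cannot be in the same slot — holds.
A and K cannot be in the same slot — holds.
V and R must be in different slots — holds.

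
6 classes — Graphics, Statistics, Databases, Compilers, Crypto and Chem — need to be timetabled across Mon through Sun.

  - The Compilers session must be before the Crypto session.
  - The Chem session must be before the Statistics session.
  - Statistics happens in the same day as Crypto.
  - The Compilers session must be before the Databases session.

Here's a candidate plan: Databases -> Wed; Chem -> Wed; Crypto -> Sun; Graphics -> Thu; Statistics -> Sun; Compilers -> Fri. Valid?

The Compilers session must be before the Crypto session — holds.
The Chem session must be before the Statistics session — holds.
The Compilers session must be before the Databases session — violated.
Statistics happens in the same day as Crypto — holds.

Invalid. The Compilers session must be before the Databases session.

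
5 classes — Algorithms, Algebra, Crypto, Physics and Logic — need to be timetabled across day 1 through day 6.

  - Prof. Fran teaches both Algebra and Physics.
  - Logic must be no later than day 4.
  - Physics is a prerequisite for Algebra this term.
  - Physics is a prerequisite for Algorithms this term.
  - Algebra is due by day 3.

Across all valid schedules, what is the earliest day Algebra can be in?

Precedence pushes Algebra to at least day 2; Algebra's own window allows nothing later than day 3.
Algebra at day 2 is achievable: Algebra in day 2, Crypto in day 1, Algorithms in day 2, Physics in day 1, Logic in day 1.

day 2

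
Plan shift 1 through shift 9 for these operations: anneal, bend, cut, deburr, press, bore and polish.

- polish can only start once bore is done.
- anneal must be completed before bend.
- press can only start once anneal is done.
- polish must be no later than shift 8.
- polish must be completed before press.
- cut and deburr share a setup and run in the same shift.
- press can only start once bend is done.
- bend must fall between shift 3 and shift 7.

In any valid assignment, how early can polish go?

Precedence pushes polish to at least shift 2; polish's own window allows nothing later than shift 8.
polish at shift 2 is achievable: press in shift 4, cut in shift 1, bend in shift 3, bore in shift 1, deburr in shift 1, anneal in shift 1, polish in shift 2.

shift 2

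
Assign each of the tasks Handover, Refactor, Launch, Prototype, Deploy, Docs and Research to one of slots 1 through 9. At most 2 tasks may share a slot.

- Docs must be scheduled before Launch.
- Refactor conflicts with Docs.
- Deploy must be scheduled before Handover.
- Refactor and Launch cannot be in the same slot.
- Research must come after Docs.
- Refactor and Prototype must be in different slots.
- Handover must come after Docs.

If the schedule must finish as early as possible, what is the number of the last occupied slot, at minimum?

4

The precedence chain requires at least 2 distinct slots.
With at most 2 per slot and 7 tasks, at least 4 slots are needed.
4 works (last occupied slot: 4): for example Docs=1, Prototype=4, Refactor=3, Research=3, Launch=2, Handover=2, Deploy=1.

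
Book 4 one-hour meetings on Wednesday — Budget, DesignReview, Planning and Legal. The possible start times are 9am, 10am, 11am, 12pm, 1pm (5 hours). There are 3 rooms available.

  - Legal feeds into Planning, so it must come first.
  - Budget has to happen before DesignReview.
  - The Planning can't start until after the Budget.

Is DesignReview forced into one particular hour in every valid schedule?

DesignReview can be 10am (e.g. Budget -> 9am, DesignReview -> 10am, Legal -> 9am, Planning -> 10am) or 11am (e.g. Legal in 9am; Planning in 10am; DesignReview in 11am; Budget in 9am).

No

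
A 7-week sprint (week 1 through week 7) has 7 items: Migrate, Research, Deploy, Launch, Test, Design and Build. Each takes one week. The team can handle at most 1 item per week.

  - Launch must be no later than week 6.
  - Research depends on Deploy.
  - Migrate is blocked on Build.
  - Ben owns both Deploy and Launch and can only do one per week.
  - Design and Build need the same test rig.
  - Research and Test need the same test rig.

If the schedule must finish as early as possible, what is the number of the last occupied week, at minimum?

week 7

The precedence chain requires at least 2 distinct weeks.
With at most 1 per week and 7 tasks, at least 7 weeks are needed.
7 works (last occupied week: week 7): for example Design in week 7, Migrate in week 3, Launch in week 1, Test in week 6, Build in week 2, Deploy in week 4, Research in week 5.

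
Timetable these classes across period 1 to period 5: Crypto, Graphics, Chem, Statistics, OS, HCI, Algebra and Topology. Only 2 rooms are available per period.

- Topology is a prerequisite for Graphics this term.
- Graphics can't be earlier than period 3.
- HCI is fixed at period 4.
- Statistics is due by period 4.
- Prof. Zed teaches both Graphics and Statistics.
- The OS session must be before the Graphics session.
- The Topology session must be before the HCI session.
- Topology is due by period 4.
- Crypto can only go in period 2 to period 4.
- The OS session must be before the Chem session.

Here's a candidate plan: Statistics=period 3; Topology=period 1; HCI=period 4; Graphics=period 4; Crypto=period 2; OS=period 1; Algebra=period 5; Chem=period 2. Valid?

Yes, all constraints hold

The Topology session must be before the HCI session — holds.
Graphics can't be earlier than period 3 — holds.
Only 2 rooms are available per period — holds.
Prof. Zed teaches both Graphics and Statistics — holds.
Crypto can only go in period 2 to period 4 — holds.
Topology is due by period 4 — holds.
Topology is a prerequisite for Graphics this term — holds.
The OS session must be before the Graphics session — holds.
The OS session must be before the Chem session — holds.
Statistics is due by period 4 — holds.
HCI is fixed at period 4 — holds.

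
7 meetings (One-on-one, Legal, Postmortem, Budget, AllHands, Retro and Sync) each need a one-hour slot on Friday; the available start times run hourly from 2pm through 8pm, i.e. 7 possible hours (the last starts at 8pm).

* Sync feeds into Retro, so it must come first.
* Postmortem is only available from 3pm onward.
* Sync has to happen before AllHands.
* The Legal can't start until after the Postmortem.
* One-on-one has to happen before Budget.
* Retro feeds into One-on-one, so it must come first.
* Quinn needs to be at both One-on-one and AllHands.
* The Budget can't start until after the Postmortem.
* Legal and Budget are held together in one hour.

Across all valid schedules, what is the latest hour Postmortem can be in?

Postmortem is available from 3pm; downstream work caps Postmortem at 7pm.
Postmortem at 7pm is achievable: AllHands in 3pm; Sync in 2pm; One-on-one in 4pm; Retro in 3pm; Postmortem in 7pm; Budget in 8pm; Legal in 8pm.

7pm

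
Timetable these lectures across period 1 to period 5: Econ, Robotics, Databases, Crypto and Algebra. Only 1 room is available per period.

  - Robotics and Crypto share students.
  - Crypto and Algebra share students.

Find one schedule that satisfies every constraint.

Econ=period 1; Robotics=period 2; Databases=period 3; Crypto=period 4; Algebra=period 5

Checking: Robotics(period 2) != Crypto(period 4); Crypto(period 4) != Algebra(period 5); max 1 per period (cap 1).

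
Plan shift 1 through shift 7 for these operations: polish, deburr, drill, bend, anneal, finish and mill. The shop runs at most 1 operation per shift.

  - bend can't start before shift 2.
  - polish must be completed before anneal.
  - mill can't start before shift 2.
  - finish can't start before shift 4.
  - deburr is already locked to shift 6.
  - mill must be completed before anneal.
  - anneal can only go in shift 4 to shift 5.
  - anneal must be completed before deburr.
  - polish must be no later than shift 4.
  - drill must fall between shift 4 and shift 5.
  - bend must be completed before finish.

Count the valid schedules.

4

Enumerating: drill -> shift 5, polish -> shift 1, bend -> shift 2, finish -> shift 7, anneal -> shift 4, mill -> shift 3, deburr -> shift 6 | finish -> shift 7, bend -> shift 3, polish -> shift 1, mill -> shift 2, drill -> shift 5, deburr -> shift 6, anneal -> shift 4 | bend=shift 2, deburr=shift 6, drill=shift 4, polish=shift 1, finish=shift 7, mill=shift 3, anneal=shift 5 | polish in shift 1, drill in shift 4, bend in shift 3, anneal in shift 5, deburr in shift 6, finish in shift 7, mill in shift 2.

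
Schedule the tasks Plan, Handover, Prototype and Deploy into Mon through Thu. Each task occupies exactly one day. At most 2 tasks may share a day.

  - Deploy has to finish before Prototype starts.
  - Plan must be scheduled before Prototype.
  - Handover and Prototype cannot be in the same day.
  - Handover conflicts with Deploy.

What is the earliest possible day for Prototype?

Precedence pushes Prototype to at least Tue.
Prototype at Tue is achievable: Handover=Wed; Plan=Mon; Prototype=Tue; Deploy=Mon.

Tue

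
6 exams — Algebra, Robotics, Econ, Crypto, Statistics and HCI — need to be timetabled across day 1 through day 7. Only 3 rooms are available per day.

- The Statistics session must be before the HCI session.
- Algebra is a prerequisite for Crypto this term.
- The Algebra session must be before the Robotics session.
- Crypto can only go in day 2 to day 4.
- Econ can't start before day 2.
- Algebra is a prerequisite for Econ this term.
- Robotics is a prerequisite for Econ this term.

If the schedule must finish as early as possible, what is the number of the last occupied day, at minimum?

The precedence chain requires at least 3 distinct days.
With at most 3 per day and 6 exams, at least 2 days are needed.
3 works (last occupied day: day 3): for example Crypto -> day 2, Robotics -> day 2, Statistics -> day 1, Algebra -> day 1, HCI -> day 2, Econ -> day 3.

3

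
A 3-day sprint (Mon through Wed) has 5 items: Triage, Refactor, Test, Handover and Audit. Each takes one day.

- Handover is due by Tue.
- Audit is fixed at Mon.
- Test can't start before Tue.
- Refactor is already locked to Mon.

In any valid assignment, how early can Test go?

Tue

Test is available from Tue.
Test at Tue is achievable: Handover in Mon, Audit in Mon, Refactor in Mon, Test in Tue, Triage in Mon.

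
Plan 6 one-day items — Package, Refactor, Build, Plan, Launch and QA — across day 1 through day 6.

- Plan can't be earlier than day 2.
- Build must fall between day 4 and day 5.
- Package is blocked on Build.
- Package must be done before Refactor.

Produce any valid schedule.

Build=day 4, Package=day 5, QA=day 1, Launch=day 1, Plan=day 2, Refactor=day 6

Checking: Package(day 5) before Refactor(day 6); Build(day 4) before Package(day 5); Build=day 4 in [day 4,day 5]; Plan=day 2 in [day 2,day 6].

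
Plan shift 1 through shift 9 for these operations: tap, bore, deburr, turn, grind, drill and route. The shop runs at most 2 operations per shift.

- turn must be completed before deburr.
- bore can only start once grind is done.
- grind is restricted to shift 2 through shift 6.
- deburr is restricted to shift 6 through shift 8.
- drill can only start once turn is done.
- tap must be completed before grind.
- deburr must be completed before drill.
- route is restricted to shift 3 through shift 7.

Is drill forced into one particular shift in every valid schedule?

No

drill can be shift 7 (e.g. tap in shift 1; deburr in shift 6; route in shift 3; drill in shift 7; bore in shift 3; grind in shift 2; turn in shift 1) or shift 8 (e.g. turn=shift 1; bore=shift 3; drill=shift 8; deburr=shift 6; grind=shift 2; tap=shift 1; route=shift 3).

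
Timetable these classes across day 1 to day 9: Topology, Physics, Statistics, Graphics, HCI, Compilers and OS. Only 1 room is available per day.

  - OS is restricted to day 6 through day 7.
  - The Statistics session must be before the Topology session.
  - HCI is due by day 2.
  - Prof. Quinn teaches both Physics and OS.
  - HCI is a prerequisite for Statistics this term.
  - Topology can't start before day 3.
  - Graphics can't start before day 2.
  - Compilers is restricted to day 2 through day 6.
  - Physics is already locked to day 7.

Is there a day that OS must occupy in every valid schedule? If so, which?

day 6

OS's window is day 6–day 7.
Physics is fixed at day 7, and OS can't share a day with Physics.
So OS must be day 6.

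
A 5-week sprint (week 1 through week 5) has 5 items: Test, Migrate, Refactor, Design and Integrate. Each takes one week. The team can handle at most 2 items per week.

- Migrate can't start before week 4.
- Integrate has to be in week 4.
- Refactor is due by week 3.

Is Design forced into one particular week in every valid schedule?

No

Design can be week 1 (e.g. Design=week 1; Refactor=week 1; Integrate=week 4; Test=week 2; Migrate=week 4) or week 2 (e.g. Design in week 2, Refactor in week 1, Test in week 1, Integrate in week 4, Migrate in week 4).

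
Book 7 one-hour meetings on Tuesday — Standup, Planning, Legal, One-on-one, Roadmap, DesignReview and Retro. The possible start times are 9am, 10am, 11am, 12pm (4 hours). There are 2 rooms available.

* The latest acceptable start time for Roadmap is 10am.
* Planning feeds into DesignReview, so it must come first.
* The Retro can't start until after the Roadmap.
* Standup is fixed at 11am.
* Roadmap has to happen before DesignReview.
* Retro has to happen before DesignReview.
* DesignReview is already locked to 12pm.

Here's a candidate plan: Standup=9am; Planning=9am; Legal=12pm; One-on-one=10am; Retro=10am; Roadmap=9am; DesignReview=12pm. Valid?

Standup is fixed at 11am — violated.
DesignReview is already locked to 12pm — holds.
The latest acceptable start time for Roadmap is 10am — holds.
There are 2 rooms available — violated.
Roadmap has to happen before DesignReview — holds.
Retro has to happen before DesignReview — holds.
The Retro can't start until after the Roadmap — holds.
Planning feeds into DesignReview, so it must come first — holds.

No. Standup is fixed at 11am is not satisfied.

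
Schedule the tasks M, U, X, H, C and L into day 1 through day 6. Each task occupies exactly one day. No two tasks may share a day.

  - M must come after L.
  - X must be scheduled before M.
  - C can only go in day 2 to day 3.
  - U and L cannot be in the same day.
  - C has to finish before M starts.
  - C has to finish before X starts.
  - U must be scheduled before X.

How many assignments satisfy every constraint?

27

Splitting on M: it can be day 5 (5), day 6 (22). Listing each branch's schedules as (U, X, H, C, L) by day number:
M=day 5: (1,3,6,2,4) (1,4,6,2,3) (1,4,6,3,2) (2,4,6,3,1) (3,4,6,2,1) — 5.
M=day 6: (1,3,4,2,5) (1,3,5,2,4) (1,4,2,3,5) (1,4,3,2,5) (1,4,5,2,3) (1,4,5,3,2) (1,5,2,3,4) (1,5,3,2,4) (1,5,4,2,3) (1,5,4,3,2) (2,4,1,3,5) (2,4,5,3,1) (2,5,1,3,4) (2,5,4,3,1) (3,4,1,2,5) (3,4,5,2,1) (3,5,1,2,4) (3,5,4,2,1) (4,5,1,2,3) (4,5,1,3,2) (4,5,2,3,1) (4,5,3,2,1) — 22.
Summing: 5 + 22 = 27.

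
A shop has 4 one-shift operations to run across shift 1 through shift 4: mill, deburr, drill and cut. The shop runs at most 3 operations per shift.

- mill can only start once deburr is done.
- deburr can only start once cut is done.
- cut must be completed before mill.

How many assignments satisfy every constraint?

16

Splitting on mill: it can be shift 3 (4), shift 4 (12). Listing each branch's schedules as (deburr, drill, cut) by shift number:
mill=shift 3: (2,1,1) (2,2,1) (2,3,1) (2,4,1) — 4.
mill=shift 4: (2,1,1) (2,2,1) (2,3,1) (2,4,1) (3,1,1) (3,1,2) (3,2,1) (3,2,2) (3,3,1) (3,3,2) (3,4,1) (3,4,2) — 12.
Summing: 4 + 12 = 16.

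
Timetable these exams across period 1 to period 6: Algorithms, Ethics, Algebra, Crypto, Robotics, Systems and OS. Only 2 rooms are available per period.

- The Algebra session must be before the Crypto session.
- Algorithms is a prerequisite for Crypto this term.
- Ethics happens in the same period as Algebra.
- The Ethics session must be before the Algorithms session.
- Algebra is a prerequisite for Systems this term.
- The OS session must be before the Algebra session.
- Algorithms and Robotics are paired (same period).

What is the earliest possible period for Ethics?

Ethics must be in the same period as Algebra, which can't be before period 2, so Ethics is at least period 2; downstream work caps Ethics at period 4.
Ethics at period 2 is achievable: OS=period 1, Systems=period 4, Robotics=period 3, Crypto=period 4, Ethics=period 2, Algebra=period 2, Algorithms=period 3.

period 2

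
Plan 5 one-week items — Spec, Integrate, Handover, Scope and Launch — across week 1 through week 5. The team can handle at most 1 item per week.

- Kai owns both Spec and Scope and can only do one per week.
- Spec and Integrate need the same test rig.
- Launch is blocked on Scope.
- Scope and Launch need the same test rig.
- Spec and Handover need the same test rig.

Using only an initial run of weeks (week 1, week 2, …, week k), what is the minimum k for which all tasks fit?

The precedence chain requires at least 2 distinct weeks.
With at most 1 per week and 5 tasks, at least 5 weeks are needed.
5 works (last occupied week: week 5): for example Integrate -> week 4, Launch -> week 2, Handover -> week 5, Scope -> week 1, Spec -> week 3.

5 weeks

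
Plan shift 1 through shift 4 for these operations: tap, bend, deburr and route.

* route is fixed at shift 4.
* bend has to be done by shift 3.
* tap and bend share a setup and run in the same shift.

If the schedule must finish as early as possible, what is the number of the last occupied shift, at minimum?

route can't be placed before shift 4, so the schedule must run through at least shift 4.
4 works (last occupied shift: shift 4): for example bend -> shift 1; tap -> shift 1; route -> shift 4; deburr -> shift 1.

4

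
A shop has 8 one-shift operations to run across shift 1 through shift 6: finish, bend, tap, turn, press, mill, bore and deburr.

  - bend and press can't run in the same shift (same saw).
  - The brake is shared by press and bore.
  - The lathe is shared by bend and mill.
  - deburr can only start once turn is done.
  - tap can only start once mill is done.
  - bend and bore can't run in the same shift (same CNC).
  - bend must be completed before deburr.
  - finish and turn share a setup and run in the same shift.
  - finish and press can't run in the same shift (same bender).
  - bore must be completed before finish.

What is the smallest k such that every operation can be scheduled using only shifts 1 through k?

The precedence chain requires at least 3 distinct shifts.
3 works (last occupied shift: shift 3): for example deburr -> shift 3, mill -> shift 1, bend -> shift 2, press -> shift 3, tap -> shift 2, bore -> shift 1, finish -> shift 2, turn -> shift 2.

3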